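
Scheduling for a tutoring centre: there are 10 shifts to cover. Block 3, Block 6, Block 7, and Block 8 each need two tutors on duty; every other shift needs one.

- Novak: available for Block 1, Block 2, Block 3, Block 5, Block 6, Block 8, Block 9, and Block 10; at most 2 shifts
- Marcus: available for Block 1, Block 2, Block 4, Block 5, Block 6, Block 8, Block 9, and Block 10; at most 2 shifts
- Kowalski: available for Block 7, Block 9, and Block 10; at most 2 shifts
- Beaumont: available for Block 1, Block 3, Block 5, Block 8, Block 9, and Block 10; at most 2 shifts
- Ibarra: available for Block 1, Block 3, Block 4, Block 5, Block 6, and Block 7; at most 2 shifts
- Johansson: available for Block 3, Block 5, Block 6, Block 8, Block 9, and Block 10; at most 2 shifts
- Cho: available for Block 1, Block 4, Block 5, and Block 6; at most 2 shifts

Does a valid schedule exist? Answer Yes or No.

Yes

Block 7 can only be covered by Kowalski and Ibarra, so that assignment is forced.
One valid schedule: Block 1→Novak, Block 2→Novak, Block 3→Beaumont+Ibarra, Block 4→Marcus, Block 5→Cho, Block 6→Johansson+Cho, Block 7→Kowalski+Ibarra, Block 8→Beaumont+Johansson, Block 9→Marcus, Block 10→Kowalski.
Loads: Novak 2/2, Marcus 2/2, Kowalski 2/2, Beaumont 2/2, Ibarra 2/2, Johansson 2/2, Cho 2/2 — all within limits.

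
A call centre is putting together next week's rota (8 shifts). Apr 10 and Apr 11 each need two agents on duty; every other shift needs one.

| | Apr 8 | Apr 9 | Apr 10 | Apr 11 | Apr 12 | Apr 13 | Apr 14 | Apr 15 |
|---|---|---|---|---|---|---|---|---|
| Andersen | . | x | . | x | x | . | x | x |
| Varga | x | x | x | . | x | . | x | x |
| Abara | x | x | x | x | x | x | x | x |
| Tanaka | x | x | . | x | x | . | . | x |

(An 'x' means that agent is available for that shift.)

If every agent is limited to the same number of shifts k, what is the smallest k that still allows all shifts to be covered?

With 4 agents and 10 worker-slots to fill, someone must work at least ⌈10/4⌉ = 3 shifts, so k ≥ 3.
k = 3 works: Apr 8→Varga, Apr 9→Andersen, Apr 10→Varga+Abara, Apr 11→Andersen+Abara, Apr 12→Varga, Apr 13→Abara, Apr 14→Andersen, Apr 15→Tanaka.
Loads: Andersen 3, Varga 3, Abara 3, Tanaka 1 — all ≤ 3.

3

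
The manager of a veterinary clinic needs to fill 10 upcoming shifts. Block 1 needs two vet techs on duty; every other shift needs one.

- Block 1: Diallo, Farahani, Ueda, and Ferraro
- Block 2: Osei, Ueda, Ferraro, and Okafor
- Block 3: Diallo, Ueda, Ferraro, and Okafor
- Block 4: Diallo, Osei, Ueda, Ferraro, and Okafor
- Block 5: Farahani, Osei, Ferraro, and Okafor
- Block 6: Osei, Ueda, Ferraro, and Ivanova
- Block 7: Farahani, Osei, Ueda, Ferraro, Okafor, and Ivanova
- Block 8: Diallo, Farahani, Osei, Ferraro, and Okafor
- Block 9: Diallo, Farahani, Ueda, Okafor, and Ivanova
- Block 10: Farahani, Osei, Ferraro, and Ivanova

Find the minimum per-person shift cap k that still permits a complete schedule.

With 7 vet techs and 11 worker-slots to fill, someone must work at least ⌈11/7⌉ = 2 shifts, so k ≥ 2.
k = 2 works: Block 1→Ueda+Ferraro, Block 2→Osei, Block 3→Diallo, Block 4→Diallo, Block 5→Farahani, Block 6→Osei, Block 7→Okafor, Block 8→Ferraro, Block 9→Ueda, Block 10→Farahani.
Loads: Diallo 2, Farahani 2, Osei 2, Ueda 2, Ferraro 2, Okafor 1, Ivanova 0 — all ≤ 2.

2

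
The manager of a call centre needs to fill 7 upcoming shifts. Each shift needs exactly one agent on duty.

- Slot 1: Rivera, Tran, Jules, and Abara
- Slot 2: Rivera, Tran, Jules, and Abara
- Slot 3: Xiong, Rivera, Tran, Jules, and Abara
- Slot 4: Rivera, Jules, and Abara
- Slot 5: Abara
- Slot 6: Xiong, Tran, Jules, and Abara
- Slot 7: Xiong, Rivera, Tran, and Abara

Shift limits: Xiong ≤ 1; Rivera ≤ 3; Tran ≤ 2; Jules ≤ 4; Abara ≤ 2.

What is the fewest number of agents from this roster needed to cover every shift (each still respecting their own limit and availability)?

3

7 slots to fill and no one can take more than 4, so at least ⌈7/4⌉ = 2 agents are needed.
No set of 2 agents can cover every shift (each such set leaves at least one shift with no one available or exceeds a cap).
Xiong, Jules, and Abara alone can cover everything: Slot 1→Jules, Slot 2→Jules, Slot 3→Jules, Slot 4→Jules, Slot 5→Abara, Slot 6→Abara, Slot 7→Xiong.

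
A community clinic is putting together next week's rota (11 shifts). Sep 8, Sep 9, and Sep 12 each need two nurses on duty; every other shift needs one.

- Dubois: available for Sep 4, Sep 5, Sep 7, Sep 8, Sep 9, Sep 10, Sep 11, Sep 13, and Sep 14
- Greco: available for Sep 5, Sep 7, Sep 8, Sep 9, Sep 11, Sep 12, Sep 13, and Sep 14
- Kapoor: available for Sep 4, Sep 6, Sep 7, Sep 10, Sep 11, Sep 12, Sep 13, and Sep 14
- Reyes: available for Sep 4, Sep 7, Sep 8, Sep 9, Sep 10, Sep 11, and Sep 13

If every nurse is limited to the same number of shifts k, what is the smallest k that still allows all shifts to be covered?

With 4 nurses and 14 worker-slots to fill, someone must work at least ⌈14/4⌉ = 4 shifts, so k ≥ 4.
k = 4 works: Sep 4→Dubois, Sep 5→Dubois, Sep 6→Kapoor, Sep 7→Kapoor, Sep 8→Dubois+Greco, Sep 9→Dubois+Greco, Sep 10→Kapoor, Sep 11→Reyes, Sep 12→Greco+Kapoor, Sep 13→Reyes, Sep 14→Greco.
Loads: Dubois 4, Greco 4, Kapoor 4, Reyes 2 — all ≤ 4.

4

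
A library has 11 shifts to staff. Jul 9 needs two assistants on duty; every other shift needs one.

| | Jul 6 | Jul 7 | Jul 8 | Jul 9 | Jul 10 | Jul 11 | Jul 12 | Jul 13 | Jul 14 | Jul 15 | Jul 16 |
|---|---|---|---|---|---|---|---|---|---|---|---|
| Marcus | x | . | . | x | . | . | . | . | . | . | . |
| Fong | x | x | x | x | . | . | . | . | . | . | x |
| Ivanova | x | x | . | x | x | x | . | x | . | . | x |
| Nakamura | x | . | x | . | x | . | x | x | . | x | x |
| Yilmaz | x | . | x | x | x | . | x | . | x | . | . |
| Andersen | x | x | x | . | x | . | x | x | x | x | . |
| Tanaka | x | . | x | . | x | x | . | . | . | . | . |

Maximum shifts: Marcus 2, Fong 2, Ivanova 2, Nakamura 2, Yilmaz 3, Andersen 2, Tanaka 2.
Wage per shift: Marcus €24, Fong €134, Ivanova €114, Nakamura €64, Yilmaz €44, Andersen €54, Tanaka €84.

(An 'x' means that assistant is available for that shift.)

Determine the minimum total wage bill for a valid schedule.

€698

Picking the cheapest available assistant for each shift independently would cost €578, but that ignores the shift limits.
An optimal schedule: Jul 6→Marcus, Jul 7→Andersen, Jul 8→Yilmaz, Jul 9→Marcus+Ivanova, Jul 10→Tanaka, Jul 11→Tanaka, Jul 12→Yilmaz, Jul 13→Nakamura, Jul 14→Yilmaz, Jul 15→Andersen, Jul 16→Nakamura.
Total: 24 + 54 + 44 + 24 + 114 + 84 + 84 + 44 + 64 + 44 + 54 + 64 = €698.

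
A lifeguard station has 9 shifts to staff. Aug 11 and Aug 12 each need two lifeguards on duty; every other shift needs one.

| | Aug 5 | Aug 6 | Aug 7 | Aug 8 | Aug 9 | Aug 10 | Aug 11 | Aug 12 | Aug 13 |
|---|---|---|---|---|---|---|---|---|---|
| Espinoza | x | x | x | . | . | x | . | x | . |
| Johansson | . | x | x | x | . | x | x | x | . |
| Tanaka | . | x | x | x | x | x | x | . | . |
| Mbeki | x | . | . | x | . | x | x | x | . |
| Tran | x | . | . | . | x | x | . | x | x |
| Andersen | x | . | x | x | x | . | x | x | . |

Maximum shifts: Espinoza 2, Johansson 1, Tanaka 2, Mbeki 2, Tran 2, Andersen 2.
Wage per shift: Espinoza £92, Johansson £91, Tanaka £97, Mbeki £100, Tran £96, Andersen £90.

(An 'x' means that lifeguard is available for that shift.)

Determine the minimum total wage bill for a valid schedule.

Aug 13 can only be covered by Tran, so that assignment is forced.
Picking the cheapest available lifeguard for each shift independently would cost £1000, but that ignores the shift limits.
An optimal schedule: Aug 5→Espinoza, Aug 6→Espinoza, Aug 7→Johansson, Aug 8→Tanaka, Aug 9→Tanaka, Aug 10→Mbeki, Aug 11→Mbeki+Andersen, Aug 12→Tran+Andersen, Aug 13→Tran.
Total: 92 + 92 + 91 + 97 + 97 + 100 + 100 + 90 + 96 + 90 + 96 = £1041.

£1041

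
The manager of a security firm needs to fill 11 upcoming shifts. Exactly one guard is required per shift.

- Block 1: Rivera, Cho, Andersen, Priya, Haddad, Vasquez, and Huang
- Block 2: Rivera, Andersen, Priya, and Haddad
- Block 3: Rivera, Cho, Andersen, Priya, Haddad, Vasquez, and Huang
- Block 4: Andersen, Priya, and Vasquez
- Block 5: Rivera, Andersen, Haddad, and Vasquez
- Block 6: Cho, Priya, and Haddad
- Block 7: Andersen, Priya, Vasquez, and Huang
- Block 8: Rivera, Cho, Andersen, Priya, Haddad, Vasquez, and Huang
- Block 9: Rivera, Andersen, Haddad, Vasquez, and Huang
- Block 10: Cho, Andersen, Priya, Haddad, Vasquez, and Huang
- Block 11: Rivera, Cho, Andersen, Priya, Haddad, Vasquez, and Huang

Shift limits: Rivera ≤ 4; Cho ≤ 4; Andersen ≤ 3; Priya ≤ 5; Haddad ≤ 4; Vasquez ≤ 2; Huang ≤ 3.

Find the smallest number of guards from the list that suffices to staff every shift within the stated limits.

3

11 slots to fill and no one can take more than 5, so at least ⌈11/5⌉ = 3 guards are needed.
Rivera, Cho, and Andersen alone can cover everything: Block 1→Rivera, Block 2→Rivera, Block 3→Cho, Block 4→Andersen, Block 5→Rivera, Block 6→Cho, Block 7→Andersen, Block 8→Cho, Block 9→Rivera, Block 10→Cho, Block 11→Andersen.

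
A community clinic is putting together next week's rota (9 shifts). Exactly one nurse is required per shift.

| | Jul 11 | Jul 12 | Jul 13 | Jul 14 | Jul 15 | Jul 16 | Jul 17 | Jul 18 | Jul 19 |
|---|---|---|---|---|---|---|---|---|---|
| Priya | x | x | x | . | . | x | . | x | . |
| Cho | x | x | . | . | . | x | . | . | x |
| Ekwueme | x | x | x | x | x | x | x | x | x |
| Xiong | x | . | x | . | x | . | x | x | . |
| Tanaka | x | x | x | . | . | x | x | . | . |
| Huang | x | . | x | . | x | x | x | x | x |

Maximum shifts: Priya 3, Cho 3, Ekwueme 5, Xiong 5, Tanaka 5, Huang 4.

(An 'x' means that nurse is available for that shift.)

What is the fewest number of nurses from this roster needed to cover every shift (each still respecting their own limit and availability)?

9 slots to fill and no one can take more than 5, so at least ⌈9/5⌉ = 2 nurses are needed.
Ekwueme and Xiong alone can cover everything: Jul 11→Ekwueme, Jul 12→Ekwueme, Jul 13→Xiong, Jul 14→Ekwueme, Jul 15→Xiong, Jul 16→Ekwueme, Jul 17→Xiong, Jul 18→Xiong, Jul 19→Ekwueme.

2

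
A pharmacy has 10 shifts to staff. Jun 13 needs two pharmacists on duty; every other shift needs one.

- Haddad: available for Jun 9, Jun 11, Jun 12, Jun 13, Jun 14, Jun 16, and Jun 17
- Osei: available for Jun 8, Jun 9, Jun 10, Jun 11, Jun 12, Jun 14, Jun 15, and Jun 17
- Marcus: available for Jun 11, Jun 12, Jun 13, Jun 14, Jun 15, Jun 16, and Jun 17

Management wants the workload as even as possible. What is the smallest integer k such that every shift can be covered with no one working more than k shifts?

With 3 pharmacists and 11 worker-slots to fill, someone must work at least ⌈11/3⌉ = 4 shifts, so k ≥ 4.
k = 4 works: Jun 8→Osei, Jun 9→Haddad, Jun 10→Osei, Jun 11→Haddad, Jun 12→Osei, Jun 13→Haddad+Marcus, Jun 14→Marcus, Jun 15→Osei, Jun 16→Haddad, Jun 17→Marcus.
Loads: Haddad 4, Osei 4, Marcus 3 — all ≤ 4.

4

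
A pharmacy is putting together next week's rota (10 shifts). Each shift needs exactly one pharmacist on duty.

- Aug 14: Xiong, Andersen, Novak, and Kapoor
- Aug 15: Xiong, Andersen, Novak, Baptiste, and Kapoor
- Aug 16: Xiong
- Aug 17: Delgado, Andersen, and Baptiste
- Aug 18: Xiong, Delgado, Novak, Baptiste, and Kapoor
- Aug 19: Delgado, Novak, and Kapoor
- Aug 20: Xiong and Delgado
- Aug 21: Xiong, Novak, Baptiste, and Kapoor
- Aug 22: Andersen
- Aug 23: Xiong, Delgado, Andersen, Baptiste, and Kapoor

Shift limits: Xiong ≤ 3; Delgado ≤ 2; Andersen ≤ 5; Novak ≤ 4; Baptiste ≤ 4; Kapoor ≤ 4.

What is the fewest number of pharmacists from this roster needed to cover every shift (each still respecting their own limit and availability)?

10 slots to fill and no one can take more than 5, so at least ⌈10/5⌉ = 2 pharmacists are needed.
Any 2 pharmacists together have capacity at most 5+4 = 9 < 10 slots, so 2 can never suffice.
Xiong, Delgado, and Andersen alone can cover everything: Aug 14→Andersen, Aug 15→Andersen, Aug 16→Xiong, Aug 17→Andersen, Aug 18→Xiong, Aug 19→Delgado, Aug 20→Delgado, Aug 21→Xiong, Aug 22→Andersen, Aug 23→Andersen.

3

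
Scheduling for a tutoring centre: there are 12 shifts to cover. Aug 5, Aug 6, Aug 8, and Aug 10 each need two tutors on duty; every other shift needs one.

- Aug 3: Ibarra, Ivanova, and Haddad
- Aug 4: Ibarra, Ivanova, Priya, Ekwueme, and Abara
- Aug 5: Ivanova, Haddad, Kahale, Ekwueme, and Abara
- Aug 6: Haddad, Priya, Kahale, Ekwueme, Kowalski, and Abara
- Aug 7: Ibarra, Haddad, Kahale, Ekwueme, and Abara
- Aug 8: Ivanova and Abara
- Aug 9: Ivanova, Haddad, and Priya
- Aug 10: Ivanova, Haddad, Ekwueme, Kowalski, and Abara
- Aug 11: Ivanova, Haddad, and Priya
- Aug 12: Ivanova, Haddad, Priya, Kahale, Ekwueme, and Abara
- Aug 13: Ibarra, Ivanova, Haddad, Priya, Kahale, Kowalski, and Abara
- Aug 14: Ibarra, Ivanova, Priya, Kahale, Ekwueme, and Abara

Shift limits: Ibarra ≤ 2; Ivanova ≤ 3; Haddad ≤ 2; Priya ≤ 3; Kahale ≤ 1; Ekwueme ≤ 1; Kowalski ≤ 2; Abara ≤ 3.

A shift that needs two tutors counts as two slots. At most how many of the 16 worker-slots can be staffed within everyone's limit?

16

Total capacity across all tutors is 2+3+2+3+1+1+2+3 = 17, and 16 slots are needed, so at most 16 can be filled.
An assignment achieving 16: Aug 3→Ibarra, Aug 4→Ibarra, Aug 5→Haddad+Kahale, Aug 6→Priya+Kowalski, Aug 7→Haddad, Aug 8→Ivanova+Abara, Aug 9→Ivanova, Aug 10→Ekwueme+Kowalski, Aug 11→Ivanova, Aug 12→Priya, Aug 13→Abara, Aug 14→Priya.
Loads: Ibarra 2/2, Ivanova 3/3, Haddad 2/2, Priya 3/3, Kahale 1/1, Ekwueme 1/1, Kowalski 2/2, Abara 2/3.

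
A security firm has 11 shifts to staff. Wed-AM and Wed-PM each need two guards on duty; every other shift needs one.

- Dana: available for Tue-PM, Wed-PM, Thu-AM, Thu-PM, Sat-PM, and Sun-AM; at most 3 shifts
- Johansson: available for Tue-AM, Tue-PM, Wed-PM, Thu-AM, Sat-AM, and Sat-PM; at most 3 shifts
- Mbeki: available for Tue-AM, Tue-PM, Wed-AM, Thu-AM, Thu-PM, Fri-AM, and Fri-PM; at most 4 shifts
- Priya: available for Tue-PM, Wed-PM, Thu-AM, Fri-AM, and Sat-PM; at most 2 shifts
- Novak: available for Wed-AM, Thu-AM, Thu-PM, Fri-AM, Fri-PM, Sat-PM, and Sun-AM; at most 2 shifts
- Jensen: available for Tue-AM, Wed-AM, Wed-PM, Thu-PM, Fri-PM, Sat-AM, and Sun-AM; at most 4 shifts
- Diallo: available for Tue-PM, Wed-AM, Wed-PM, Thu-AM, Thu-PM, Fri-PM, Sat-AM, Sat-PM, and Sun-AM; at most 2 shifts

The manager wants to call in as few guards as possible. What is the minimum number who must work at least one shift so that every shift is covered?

13 slots to fill and no one can take more than 4, so at least ⌈13/4⌉ = 4 guards are needed.
Dana, Johansson, Mbeki, and Jensen alone can cover everything: Tue-AM→Johansson, Tue-PM→Dana, Wed-AM→Mbeki+Jensen, Wed-PM→Johansson+Jensen, Thu-AM→Mbeki, Thu-PM→Jensen, Fri-AM→Mbeki, Fri-PM→Mbeki, Sat-AM→Johansson, Sat-PM→Dana, Sun-AM→Dana.

4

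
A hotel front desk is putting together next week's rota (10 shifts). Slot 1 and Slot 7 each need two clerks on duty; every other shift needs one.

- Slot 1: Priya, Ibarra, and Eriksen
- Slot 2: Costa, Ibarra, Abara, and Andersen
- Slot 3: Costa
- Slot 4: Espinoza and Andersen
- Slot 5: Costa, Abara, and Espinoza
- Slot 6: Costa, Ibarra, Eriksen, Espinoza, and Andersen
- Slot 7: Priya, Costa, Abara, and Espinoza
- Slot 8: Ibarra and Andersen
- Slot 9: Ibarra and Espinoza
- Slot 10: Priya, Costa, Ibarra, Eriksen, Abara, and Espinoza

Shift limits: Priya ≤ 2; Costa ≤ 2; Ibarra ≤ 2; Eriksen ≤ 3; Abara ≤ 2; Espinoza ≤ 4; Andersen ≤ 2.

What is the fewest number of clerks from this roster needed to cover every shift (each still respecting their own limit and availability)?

5

12 slots to fill and no one can take more than 4, so at least ⌈12/4⌉ = 3 clerks are needed.
Any 4 clerks together have capacity at most 4+3+2+2 = 11 < 12 slots, so 4 can never suffice.
Priya, Costa, Ibarra, Eriksen, and Espinoza alone can cover everything: Slot 1→Priya+Eriksen, Slot 2→Costa, Slot 3→Costa, Slot 4→Espinoza, Slot 5→Espinoza, Slot 6→Eriksen, Slot 7→Priya+Espinoza, Slot 8→Ibarra, Slot 9→Ibarra, Slot 10→Eriksen.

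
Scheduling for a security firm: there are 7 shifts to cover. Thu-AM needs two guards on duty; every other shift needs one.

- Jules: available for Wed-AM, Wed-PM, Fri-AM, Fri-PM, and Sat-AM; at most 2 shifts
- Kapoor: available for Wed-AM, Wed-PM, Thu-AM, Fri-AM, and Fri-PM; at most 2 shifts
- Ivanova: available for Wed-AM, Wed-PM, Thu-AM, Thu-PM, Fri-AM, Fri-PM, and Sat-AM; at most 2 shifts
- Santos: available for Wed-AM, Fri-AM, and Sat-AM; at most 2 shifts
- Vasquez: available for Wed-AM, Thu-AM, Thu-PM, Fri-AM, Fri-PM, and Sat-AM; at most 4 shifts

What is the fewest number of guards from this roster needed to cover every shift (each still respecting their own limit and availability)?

8 slots to fill and no one can take more than 4, so at least ⌈8/4⌉ = 2 guards are needed.
Any 2 guards together have capacity at most 4+2 = 6 < 8 slots, so 2 can never suffice.
Jules, Kapoor, and Vasquez alone can cover everything: Wed-AM→Kapoor, Wed-PM→Jules, Thu-AM→Kapoor+Vasquez, Thu-PM→Vasquez, Fri-AM→Vasquez, Fri-PM→Vasquez, Sat-AM→Jules.

3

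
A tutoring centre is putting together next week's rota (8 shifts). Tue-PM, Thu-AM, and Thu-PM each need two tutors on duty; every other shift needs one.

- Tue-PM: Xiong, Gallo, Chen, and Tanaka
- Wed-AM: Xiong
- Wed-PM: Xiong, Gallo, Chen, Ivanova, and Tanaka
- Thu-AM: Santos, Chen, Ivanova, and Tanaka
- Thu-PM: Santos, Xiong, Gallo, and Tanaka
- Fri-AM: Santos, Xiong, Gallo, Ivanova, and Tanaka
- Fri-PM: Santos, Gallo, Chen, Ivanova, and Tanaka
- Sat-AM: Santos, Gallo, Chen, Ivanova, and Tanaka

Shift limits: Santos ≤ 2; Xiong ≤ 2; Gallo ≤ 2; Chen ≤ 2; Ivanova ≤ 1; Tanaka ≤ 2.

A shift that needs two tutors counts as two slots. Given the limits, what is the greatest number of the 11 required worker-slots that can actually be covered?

Total capacity across all tutors is 2+2+2+2+1+2 = 11, and 11 slots are needed, so at most 11 can be filled.
An assignment achieving 11: Tue-PM→Xiong+Gallo, Wed-AM→Xiong, Wed-PM→Chen, Thu-AM→Santos+Chen, Thu-PM→Santos+Gallo, Fri-AM→Ivanova, Fri-PM→Tanaka, Sat-AM→Tanaka.
Loads: Santos 2/2, Xiong 2/2, Gallo 2/2, Chen 2/2, Ivanova 1/1, Tanaka 2/2.

11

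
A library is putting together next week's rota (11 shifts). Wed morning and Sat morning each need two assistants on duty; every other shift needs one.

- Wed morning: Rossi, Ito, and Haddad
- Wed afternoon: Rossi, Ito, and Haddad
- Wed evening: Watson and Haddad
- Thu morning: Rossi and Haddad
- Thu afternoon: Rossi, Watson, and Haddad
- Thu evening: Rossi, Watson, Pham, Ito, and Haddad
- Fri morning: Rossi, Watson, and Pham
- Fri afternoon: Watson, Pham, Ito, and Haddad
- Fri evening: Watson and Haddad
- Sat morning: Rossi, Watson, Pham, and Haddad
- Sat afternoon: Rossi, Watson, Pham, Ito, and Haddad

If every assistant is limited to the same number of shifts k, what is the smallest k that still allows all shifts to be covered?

With 5 assistants and 13 worker-slots to fill, someone must work at least ⌈13/5⌉ = 3 shifts, so k ≥ 3.
k = 3 works: Wed morning→Rossi+Ito, Wed afternoon→Rossi, Wed evening→Watson, Thu morning→Rossi, Thu afternoon→Watson, Thu evening→Ito, Fri morning→Pham, Fri afternoon→Pham, Fri evening→Watson, Sat morning→Pham+Haddad, Sat afternoon→Ito.
Loads: Rossi 3, Watson 3, Pham 3, Ito 3, Haddad 1 — all ≤ 3.

3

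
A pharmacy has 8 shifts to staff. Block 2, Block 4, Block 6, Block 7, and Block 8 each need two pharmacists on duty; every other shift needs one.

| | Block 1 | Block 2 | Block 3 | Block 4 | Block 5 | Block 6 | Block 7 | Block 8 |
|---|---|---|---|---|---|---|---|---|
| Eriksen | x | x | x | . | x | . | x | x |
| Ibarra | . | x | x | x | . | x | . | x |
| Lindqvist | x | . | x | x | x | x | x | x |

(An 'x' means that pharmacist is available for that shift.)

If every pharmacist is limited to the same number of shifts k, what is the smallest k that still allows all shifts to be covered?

5

With 3 pharmacists and 13 worker-slots to fill, someone must work at least ⌈13/3⌉ = 5 shifts, so k ≥ 5.
k = 5 works: Block 1→Eriksen, Block 2→Eriksen+Ibarra, Block 3→Eriksen, Block 4→Ibarra+Lindqvist, Block 5→Eriksen, Block 6→Ibarra+Lindqvist, Block 7→Eriksen+Lindqvist, Block 8→Ibarra+Lindqvist.
Loads: Eriksen 5, Ibarra 4, Lindqvist 4 — all ≤ 5.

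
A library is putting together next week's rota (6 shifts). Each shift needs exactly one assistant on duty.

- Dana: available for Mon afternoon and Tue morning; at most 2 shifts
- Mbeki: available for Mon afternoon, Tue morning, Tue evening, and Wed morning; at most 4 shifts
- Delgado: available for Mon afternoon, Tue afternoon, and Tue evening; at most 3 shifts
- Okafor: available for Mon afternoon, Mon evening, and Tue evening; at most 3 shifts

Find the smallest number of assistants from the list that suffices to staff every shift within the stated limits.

6 slots to fill and no one can take more than 4, so at least ⌈6/4⌉ = 2 assistants are needed.
Shifts {Mon evening, Tue morning, Tue afternoon} need 3 slots, but among the assistants available for them (Dana, Mbeki, Delgado, and Okafor) any 2 together supply at most 2. So 2 assistants are not enough.
Mbeki, Delgado, and Okafor alone can cover everything: Mon afternoon→Mbeki, Mon evening→Okafor, Tue morning→Mbeki, Tue afternoon→Delgado, Tue evening→Mbeki, Wed morning→Mbeki.

3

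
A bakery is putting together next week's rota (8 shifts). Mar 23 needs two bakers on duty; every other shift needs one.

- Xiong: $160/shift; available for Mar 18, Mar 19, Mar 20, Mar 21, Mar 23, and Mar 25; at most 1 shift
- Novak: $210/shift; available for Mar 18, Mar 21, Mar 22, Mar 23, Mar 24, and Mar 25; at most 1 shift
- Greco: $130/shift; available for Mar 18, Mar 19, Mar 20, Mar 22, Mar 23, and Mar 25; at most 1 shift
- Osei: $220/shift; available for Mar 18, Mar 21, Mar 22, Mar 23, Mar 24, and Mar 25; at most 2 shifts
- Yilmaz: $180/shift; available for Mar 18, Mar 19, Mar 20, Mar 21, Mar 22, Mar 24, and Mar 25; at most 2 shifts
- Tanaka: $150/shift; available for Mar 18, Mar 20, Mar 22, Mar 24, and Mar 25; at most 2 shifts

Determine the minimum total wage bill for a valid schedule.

$1600

Picking the cheapest available baker for each shift independently would cost $1250, but that ignores the shift limits.
An optimal schedule: Mar 18→Tanaka, Mar 19→Xiong, Mar 20→Greco, Mar 21→Osei, Mar 22→Yilmaz, Mar 23→Novak+Osei, Mar 24→Yilmaz, Mar 25→Tanaka.
Total: 150 + 160 + 130 + 220 + 180 + 210 + 220 + 180 + 150 = $1600.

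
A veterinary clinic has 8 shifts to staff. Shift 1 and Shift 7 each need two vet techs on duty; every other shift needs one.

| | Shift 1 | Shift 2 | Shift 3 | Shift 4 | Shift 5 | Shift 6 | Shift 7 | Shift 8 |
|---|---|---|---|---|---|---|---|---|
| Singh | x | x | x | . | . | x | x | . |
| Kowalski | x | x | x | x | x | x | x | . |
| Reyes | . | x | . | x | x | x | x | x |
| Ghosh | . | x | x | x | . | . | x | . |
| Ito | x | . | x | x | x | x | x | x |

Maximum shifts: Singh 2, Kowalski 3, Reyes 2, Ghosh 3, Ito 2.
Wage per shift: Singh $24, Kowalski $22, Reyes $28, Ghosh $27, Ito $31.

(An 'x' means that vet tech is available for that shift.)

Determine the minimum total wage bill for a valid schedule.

Picking the cheapest available vet tech for each shift independently would cost $230, but that ignores the shift limits.
An optimal schedule: Shift 1→Kowalski+Singh, Shift 2→Kowalski, Shift 3→Ghosh, Shift 4→Ghosh, Shift 5→Kowalski, Shift 6→Singh, Shift 7→Ghosh+Reyes, Shift 8→Reyes.
Total: 22 + 24 + 22 + 27 + 27 + 22 + 24 + 27 + 28 + 28 = $251.

$251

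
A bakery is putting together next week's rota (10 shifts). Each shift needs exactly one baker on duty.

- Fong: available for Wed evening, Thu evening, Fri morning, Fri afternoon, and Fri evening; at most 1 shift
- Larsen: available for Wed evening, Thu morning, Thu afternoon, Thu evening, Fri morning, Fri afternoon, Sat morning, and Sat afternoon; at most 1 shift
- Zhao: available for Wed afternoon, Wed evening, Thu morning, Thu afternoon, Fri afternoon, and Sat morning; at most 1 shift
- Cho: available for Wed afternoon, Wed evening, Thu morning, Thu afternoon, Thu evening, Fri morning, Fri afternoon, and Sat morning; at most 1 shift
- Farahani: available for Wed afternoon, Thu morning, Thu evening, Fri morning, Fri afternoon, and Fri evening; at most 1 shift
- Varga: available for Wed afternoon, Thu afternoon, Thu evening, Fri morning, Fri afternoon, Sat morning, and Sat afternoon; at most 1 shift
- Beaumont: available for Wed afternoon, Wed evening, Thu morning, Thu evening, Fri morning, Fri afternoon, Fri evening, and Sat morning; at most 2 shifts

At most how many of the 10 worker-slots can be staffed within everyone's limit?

Total capacity across all bakers is 1+1+1+1+1+1+2 = 8, and 10 slots are needed, so at most 8 can be filled.
An assignment achieving 8: Wed afternoon→Cho, Wed evening→Beaumont, Thu morning→Farahani, Thu afternoon→Zhao, Thu evening→Beaumont, Fri evening→Fong, Sat morning→Varga, Sat afternoon→Larsen.
Loads: Fong 1/1, Larsen 1/1, Zhao 1/1, Cho 1/1, Farahani 1/1, Varga 1/1, Beaumont 2/2.

8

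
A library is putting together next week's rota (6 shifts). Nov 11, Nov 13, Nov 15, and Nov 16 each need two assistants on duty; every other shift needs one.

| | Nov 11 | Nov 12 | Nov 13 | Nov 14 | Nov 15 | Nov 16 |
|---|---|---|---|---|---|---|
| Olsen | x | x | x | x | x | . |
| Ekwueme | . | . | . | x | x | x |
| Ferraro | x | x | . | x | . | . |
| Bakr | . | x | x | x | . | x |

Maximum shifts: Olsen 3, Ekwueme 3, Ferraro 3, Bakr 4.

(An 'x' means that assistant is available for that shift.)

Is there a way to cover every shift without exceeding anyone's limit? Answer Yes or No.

Nov 11 can only be covered by Olsen and Ferraro, so that assignment is forced.
Nov 13 can only be covered by Olsen and Bakr, so that assignment is forced.
Nov 15 can only be covered by Olsen and Ekwueme, so that assignment is forced.
One valid schedule: Nov 11→Olsen+Ferraro, Nov 12→Ferraro, Nov 13→Olsen+Bakr, Nov 14→Ekwueme, Nov 15→Olsen+Ekwueme, Nov 16→Ekwueme+Bakr.
Loads: Olsen 3/3, Ekwueme 3/3, Ferraro 2/3, Bakr 2/4 — all within limits.

Yes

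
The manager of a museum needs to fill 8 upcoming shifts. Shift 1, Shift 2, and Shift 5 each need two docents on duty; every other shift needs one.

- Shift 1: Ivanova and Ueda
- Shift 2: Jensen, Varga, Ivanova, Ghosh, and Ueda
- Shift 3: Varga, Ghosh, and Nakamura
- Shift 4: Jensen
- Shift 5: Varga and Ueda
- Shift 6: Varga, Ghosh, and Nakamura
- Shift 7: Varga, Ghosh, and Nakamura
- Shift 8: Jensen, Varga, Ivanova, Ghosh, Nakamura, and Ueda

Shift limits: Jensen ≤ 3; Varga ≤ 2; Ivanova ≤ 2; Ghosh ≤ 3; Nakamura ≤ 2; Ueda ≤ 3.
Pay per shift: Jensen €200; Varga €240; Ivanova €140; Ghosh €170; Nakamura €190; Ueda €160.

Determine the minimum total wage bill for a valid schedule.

Shift 1 can only be covered by Ivanova and Ueda, so that assignment is forced.
Shift 4 can only be covered by Jensen, so that assignment is forced.
Shift 5 can only be covered by Varga and Ueda, so that assignment is forced.
Picking the cheapest available docent for each shift independently would cost €1850, but that ignores the shift limits.
An optimal schedule: Shift 1→Ivanova+Ueda, Shift 2→Ivanova+Ueda, Shift 3→Ghosh, Shift 4→Jensen, Shift 5→Ueda+Varga, Shift 6→Ghosh, Shift 7→Ghosh, Shift 8→Nakamura.
Total: 140 + 160 + 140 + 160 + 170 + 200 + 160 + 240 + 170 + 170 + 190 = €1900.

€1900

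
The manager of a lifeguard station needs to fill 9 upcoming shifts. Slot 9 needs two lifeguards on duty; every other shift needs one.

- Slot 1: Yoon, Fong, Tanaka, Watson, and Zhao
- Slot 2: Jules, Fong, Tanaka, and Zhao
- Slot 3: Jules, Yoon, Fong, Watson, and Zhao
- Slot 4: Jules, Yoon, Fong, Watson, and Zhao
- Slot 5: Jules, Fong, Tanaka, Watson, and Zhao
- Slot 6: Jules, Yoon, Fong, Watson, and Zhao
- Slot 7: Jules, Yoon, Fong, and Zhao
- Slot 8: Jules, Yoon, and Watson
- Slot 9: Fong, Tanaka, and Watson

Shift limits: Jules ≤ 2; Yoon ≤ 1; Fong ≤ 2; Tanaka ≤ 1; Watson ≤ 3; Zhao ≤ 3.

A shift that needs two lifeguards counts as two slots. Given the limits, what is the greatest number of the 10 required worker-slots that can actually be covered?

Total capacity across all lifeguards is 2+1+2+1+3+3 = 12, and 10 slots are needed, so at most 10 can be filled.
An assignment achieving 10: Slot 1→Fong, Slot 2→Jules, Slot 3→Watson, Slot 4→Watson, Slot 5→Watson, Slot 6→Zhao, Slot 7→Yoon, Slot 8→Jules, Slot 9→Fong+Tanaka.
Loads: Jules 2/2, Yoon 1/1, Fong 2/2, Tanaka 1/1, Watson 3/3, Zhao 1/3.

10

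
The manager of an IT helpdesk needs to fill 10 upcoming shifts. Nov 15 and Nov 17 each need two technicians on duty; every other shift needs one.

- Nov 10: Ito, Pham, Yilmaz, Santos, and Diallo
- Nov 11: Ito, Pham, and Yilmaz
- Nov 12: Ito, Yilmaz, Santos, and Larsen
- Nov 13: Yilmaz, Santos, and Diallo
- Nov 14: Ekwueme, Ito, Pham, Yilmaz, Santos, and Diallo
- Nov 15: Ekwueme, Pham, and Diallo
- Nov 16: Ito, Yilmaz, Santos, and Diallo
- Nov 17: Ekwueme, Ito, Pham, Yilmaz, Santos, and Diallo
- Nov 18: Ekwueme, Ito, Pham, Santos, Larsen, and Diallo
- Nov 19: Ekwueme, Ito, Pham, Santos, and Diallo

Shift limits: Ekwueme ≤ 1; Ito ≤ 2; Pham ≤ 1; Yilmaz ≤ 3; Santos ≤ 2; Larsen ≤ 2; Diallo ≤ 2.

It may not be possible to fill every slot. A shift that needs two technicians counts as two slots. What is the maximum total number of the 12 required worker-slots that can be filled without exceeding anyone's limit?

12

Total capacity across all technicians is 1+2+1+3+2+2+2 = 13, and 12 slots are needed, so at most 12 can be filled.
An assignment achieving 12: Nov 10→Yilmaz, Nov 11→Ito, Nov 12→Ito, Nov 13→Yilmaz, Nov 14→Diallo, Nov 15→Ekwueme+Pham, Nov 16→Yilmaz, Nov 17→Santos+Diallo, Nov 18→Larsen, Nov 19→Santos.
Loads: Ekwueme 1/1, Ito 2/2, Pham 1/1, Yilmaz 3/3, Santos 2/2, Larsen 1/2, Diallo 2/2.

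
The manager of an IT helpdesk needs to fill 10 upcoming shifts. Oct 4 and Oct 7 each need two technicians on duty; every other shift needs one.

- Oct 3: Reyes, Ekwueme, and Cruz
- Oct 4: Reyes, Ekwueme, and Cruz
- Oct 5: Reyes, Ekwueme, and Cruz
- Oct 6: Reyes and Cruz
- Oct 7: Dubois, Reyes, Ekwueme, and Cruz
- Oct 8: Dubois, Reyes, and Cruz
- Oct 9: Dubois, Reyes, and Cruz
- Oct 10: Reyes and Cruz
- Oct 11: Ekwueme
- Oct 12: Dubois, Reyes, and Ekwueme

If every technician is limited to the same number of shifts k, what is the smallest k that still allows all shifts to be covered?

With 4 technicians and 12 worker-slots to fill, someone must work at least ⌈12/4⌉ = 3 shifts, so k ≥ 3.
k = 3 works: Oct 3→Reyes, Oct 4→Ekwueme+Cruz, Oct 5→Ekwueme, Oct 6→Reyes, Oct 7→Dubois+Cruz, Oct 8→Dubois, Oct 9→Cruz, Oct 10→Reyes, Oct 11→Ekwueme, Oct 12→Dubois.
Loads: Dubois 3, Reyes 3, Ekwueme 3, Cruz 3 — all ≤ 3.

3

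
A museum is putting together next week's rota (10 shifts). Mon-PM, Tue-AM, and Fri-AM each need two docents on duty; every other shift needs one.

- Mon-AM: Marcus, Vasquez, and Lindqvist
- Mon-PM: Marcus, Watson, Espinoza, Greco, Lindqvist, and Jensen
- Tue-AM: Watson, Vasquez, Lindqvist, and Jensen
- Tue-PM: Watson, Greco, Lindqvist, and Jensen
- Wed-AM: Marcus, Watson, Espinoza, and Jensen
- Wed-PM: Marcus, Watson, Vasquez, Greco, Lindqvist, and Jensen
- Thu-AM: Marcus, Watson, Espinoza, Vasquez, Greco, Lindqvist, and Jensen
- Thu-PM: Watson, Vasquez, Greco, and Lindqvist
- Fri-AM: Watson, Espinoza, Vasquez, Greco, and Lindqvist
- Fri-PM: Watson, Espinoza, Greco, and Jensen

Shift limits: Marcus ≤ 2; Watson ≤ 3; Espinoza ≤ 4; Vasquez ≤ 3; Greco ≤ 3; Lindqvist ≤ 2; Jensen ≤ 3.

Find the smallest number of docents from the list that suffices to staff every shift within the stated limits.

4

13 slots to fill and no one can take more than 4, so at least ⌈13/4⌉ = 4 docents are needed.
Watson, Espinoza, Vasquez, and Greco alone can cover everything: Mon-AM→Vasquez, Mon-PM→Espinoza+Greco, Tue-AM→Watson+Vasquez, Tue-PM→Watson, Wed-AM→Watson, Wed-PM→Vasquez, Thu-AM→Espinoza, Thu-PM→Greco, Fri-AM→Espinoza+Greco, Fri-PM→Espinoza.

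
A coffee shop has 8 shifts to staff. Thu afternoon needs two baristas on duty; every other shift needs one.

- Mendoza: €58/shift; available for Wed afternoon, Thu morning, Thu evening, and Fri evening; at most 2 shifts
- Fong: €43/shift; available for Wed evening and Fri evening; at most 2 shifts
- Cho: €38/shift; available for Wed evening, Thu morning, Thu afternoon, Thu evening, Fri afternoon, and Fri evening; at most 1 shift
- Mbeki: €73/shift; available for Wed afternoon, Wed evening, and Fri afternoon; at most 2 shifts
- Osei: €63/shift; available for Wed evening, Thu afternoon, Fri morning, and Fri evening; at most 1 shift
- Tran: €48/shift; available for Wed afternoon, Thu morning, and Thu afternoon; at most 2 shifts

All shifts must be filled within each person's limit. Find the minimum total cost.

€472

Fri morning can only be covered by Osei, so that assignment is forced.
Picking the cheapest available barista for each shift independently would cost €387, but that ignores the shift limits.
An optimal schedule: Wed afternoon→Mendoza, Wed evening→Fong, Thu morning→Tran, Thu afternoon→Cho+Tran, Thu evening→Mendoza, Fri morning→Osei, Fri afternoon→Mbeki, Fri evening→Fong.
Total: 58 + 43 + 48 + 38 + 48 + 58 + 63 + 73 + 43 = €472.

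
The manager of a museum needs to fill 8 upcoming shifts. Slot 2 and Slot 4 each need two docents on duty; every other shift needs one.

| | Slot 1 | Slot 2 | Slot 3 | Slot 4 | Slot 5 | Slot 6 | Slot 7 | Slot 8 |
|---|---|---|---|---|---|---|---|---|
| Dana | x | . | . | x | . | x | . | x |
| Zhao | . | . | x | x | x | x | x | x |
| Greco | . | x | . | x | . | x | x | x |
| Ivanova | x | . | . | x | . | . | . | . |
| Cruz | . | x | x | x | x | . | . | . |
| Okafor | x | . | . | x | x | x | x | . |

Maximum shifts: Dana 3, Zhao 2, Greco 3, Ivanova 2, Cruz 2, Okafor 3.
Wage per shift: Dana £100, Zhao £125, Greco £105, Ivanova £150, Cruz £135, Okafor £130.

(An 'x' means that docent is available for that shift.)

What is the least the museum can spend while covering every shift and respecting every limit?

Slot 2 can only be covered by Greco and Cruz, so that assignment is forced.
Picking the cheapest available docent for each shift independently would cost £1100, but that ignores the shift limits.
An optimal schedule: Slot 1→Dana, Slot 2→Greco+Cruz, Slot 3→Zhao, Slot 4→Greco+Okafor, Slot 5→Zhao, Slot 6→Dana, Slot 7→Greco, Slot 8→Dana.
Total: 100 + 105 + 135 + 125 + 105 + 130 + 125 + 100 + 105 + 100 = £1130.

£1130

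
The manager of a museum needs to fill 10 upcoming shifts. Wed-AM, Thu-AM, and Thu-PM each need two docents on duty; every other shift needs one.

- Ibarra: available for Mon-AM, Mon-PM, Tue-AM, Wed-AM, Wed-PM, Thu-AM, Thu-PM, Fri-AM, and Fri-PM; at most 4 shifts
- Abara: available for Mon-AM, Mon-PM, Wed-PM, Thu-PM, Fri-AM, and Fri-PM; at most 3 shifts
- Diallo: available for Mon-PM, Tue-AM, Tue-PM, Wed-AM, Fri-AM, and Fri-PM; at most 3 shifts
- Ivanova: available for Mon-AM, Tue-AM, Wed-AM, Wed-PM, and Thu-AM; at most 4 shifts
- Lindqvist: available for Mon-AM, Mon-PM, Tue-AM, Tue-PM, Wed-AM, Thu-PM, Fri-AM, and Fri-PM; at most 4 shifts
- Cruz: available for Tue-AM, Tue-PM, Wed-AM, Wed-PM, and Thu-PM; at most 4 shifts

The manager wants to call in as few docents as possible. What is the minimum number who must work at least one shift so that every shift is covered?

13 slots to fill and no one can take more than 4, so at least ⌈13/4⌉ = 4 docents are needed.
Ibarra, Abara, Diallo, and Ivanova alone can cover everything: Mon-AM→Ibarra, Mon-PM→Ibarra, Tue-AM→Diallo, Tue-PM→Diallo, Wed-AM→Diallo+Ivanova, Wed-PM→Ivanova, Thu-AM→Ibarra+Ivanova, Thu-PM→Ibarra+Abara, Fri-AM→Abara, Fri-PM→Abara.

4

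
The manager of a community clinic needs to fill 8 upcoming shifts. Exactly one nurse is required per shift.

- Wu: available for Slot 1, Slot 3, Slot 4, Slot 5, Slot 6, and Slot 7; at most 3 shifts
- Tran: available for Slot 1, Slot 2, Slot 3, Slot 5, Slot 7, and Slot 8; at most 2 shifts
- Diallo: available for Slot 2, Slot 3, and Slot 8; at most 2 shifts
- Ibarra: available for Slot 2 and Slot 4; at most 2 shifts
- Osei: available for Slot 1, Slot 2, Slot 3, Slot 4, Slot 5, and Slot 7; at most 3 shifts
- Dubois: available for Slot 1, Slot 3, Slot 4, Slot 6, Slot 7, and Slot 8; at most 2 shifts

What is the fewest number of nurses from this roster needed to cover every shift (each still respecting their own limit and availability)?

8 slots to fill and no one can take more than 3, so at least ⌈8/3⌉ = 3 nurses are needed.
Wu, Tran, and Osei alone can cover everything: Slot 1→Wu, Slot 2→Tran, Slot 3→Osei, Slot 4→Wu, Slot 5→Osei, Slot 6→Wu, Slot 7→Osei, Slot 8→Tran.

3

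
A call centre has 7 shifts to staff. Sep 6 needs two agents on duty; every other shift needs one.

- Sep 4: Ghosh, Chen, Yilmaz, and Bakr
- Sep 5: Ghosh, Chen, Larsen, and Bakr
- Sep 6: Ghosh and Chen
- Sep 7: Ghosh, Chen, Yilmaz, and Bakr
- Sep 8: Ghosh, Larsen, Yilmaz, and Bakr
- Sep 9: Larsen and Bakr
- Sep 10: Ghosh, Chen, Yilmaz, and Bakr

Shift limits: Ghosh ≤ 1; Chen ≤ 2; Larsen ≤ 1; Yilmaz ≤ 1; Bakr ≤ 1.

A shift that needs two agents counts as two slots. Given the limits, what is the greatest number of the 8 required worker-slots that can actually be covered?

6

Total capacity across all agents is 1+2+1+1+1 = 6, and 8 slots are needed, so at most 6 can be filled.
An assignment achieving 6: Sep 4→Chen, Sep 5→Bakr, Sep 6→Ghosh+Chen, Sep 7→Yilmaz, Sep 9→Larsen.
Loads: Ghosh 1/1, Chen 2/2, Larsen 1/1, Yilmaz 1/1, Bakr 1/1.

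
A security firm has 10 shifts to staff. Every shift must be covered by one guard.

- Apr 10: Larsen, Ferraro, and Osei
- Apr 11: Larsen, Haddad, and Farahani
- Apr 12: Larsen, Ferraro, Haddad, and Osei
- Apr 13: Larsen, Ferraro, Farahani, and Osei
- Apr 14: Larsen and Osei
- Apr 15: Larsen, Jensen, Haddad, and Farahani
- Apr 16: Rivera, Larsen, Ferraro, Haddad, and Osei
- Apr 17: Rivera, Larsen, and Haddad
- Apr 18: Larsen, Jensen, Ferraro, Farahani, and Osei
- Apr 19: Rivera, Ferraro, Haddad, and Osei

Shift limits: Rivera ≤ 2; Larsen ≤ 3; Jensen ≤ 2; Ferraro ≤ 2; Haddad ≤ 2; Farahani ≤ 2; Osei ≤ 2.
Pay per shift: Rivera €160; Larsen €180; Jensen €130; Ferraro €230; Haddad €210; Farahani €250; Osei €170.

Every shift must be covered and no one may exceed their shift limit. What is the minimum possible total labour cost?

€1670

Picking the cheapest available guard for each shift independently would cost €1600, but that ignores the shift limits.
An optimal schedule: Apr 10→Osei, Apr 11→Larsen, Apr 12→Larsen, Apr 13→Larsen, Apr 14→Osei, Apr 15→Jensen, Apr 16→Haddad, Apr 17→Rivera, Apr 18→Jensen, Apr 19→Rivera.
Total: 170 + 180 + 180 + 180 + 170 + 130 + 210 + 160 + 130 + 160 = €1670.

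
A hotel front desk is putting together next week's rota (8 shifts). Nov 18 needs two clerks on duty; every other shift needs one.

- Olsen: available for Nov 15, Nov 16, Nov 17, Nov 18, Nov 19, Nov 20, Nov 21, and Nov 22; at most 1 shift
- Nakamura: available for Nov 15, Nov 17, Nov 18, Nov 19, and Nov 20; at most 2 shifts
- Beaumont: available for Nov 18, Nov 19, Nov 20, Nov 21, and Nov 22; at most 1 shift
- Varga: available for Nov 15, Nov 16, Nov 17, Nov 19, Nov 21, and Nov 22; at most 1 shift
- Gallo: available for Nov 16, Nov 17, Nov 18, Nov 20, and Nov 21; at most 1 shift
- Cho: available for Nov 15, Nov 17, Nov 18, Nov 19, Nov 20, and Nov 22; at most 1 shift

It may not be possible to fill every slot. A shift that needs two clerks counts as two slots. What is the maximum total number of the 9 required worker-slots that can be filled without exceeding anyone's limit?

7

Total capacity across all clerks is 1+2+1+1+1+1 = 7, and 9 slots are needed, so at most 7 can be filled.
An assignment achieving 7: Nov 15→Nakamura, Nov 16→Olsen, Nov 17→Nakamura, Nov 18→Gallo+Cho, Nov 21→Beaumont, Nov 22→Varga.
Loads: Olsen 1/1, Nakamura 2/2, Beaumont 1/1, Varga 1/1, Gallo 1/1, Cho 1/1.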